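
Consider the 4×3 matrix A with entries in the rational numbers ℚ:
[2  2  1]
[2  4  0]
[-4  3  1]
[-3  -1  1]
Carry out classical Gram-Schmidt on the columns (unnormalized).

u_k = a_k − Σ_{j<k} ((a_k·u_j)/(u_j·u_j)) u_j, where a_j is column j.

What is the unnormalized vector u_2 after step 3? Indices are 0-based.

u_2 = (337/327, -88/327, -12/109, 214/327)

Step 1: u_0 = a_0 = (2, 2, -4, -3).
Step 2: u_1 = a_1 − (1/11)·u_0 = (20/11, 42/11, 37/11, -8/11).
Step 3: u_2 = a_2 − (-5/33)·u_0 − (49/327)·u_1 = (337/327, -88/327, -12/109, 214/327).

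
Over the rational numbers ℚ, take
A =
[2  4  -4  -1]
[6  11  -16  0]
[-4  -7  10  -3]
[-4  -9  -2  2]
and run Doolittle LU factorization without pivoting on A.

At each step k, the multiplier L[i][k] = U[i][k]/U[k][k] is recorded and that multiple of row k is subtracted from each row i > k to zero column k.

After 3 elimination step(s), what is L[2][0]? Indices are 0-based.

Step 1: pivot at (0,0) is 2.
  row1 ← row1 − (3)·row0  ⇒  L[1][0]=3, U row1=(0, -1, -4, 3)
  row2 ← row2 − (-2)·row0  ⇒  L[2][0]=-2, U row2=(0, 1, 2, -5)
  row3 ← row3 − (-2)·row0  ⇒  L[3][0]=-2, U row3=(0, -1, -10, 0)
Step 2: pivot at (1,1) is -1.
  row2 ← row2 − (-1)·row1  ⇒  L[2][1]=-1, U row2=(0, 0, -2, -2)
  row3 ← row3 − (1)·row1  ⇒  L[3][1]=1, U row3=(0, 0, -6, -3)
Step 3: pivot at (2,2) is -2.
  row3 ← row3 − (3)·row2  ⇒  L[3][2]=3, U row3=(0, 0, 0, 3)

L[2][0] = -2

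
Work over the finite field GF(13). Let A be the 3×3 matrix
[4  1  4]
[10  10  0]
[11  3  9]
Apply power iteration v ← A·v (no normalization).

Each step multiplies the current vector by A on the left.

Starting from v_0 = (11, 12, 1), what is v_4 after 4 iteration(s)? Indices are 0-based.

v_4 = (2, 7, 4)

v_0 = (11, 12, 1).
v_1 = A·v_0 = (8, 9, 10).
v_2 = A·v_1 = (3, 1, 10).
v_3 = A·v_2 = (1, 1, 9).
v_4 = A·v_3 = (2, 7, 4).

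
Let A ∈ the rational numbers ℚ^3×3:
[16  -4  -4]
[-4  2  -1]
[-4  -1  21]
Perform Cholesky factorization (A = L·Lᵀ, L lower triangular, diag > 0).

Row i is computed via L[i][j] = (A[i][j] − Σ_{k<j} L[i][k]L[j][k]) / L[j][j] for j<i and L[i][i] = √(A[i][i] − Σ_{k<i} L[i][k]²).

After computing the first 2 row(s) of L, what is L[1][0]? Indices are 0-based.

Step 1: L[0][0] = √(16) = 4.
  L[1][0] = (-4) / L[0][0] = -1.
Step 2: L[1][1] = √(1) = 1.

L[1][0] = -1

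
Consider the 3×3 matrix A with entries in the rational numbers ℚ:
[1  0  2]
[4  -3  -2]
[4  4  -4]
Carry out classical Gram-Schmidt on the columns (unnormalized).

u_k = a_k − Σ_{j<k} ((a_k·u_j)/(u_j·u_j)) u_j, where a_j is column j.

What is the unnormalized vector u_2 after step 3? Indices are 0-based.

Step 1: u_0 = a_0 = (1, 4, 4).
Step 2: u_1 = a_1 − (4/33)·u_0 = (-4/33, -115/33, 116/33).
Step 3: u_2 = a_2 − (-2/3)·u_0 − (-242/809)·u_1 = (2128/809, -304/809, -228/809).

u_2 = (2128/809, -304/809, -228/809)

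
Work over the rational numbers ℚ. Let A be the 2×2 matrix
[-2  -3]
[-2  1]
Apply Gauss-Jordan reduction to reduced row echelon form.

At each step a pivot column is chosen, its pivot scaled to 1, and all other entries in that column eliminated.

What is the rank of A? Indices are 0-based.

rank = 2

[1] R0 /= -2  ⇒  (1, 3/2)
     R1 -= -2·R0  ⇒  (0, 4)
[2] R1 /= 4  ⇒  (0, 1)
     R0 -= 3/2·R1  ⇒  (1, 0)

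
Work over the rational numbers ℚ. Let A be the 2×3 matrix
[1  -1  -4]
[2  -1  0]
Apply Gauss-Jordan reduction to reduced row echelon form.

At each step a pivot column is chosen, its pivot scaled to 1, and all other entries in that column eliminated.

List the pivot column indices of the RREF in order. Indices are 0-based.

pivot columns: 0, 1

[1] R0 /= 1  ⇒  (1, -1, -4)
     R1 -= 2·R0  ⇒  (0, 1, 8)
[2] R1 /= 1  ⇒  (0, 1, 8)
     R0 -= -1·R1  ⇒  (1, 0, 4)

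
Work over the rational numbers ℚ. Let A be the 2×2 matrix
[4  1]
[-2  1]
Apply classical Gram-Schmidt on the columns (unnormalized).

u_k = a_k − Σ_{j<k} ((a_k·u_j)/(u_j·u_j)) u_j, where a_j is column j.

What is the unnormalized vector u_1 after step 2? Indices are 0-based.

u_1 = (3/5, 6/5)

Step 1: u_0 = a_0 = (4, -2).
Step 2: u_1 = a_1 − (1/10)·u_0 = (3/5, 6/5).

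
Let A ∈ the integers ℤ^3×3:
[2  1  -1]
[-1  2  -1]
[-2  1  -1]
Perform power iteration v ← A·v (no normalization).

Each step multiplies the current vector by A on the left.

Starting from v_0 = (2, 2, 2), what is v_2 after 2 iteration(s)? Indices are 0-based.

v_2 = (12, 0, -4)

v_0 = (2, 2, 2).
v_1 = A·v_0 = (4, 0, -4).
v_2 = A·v_1 = (12, 0, -4).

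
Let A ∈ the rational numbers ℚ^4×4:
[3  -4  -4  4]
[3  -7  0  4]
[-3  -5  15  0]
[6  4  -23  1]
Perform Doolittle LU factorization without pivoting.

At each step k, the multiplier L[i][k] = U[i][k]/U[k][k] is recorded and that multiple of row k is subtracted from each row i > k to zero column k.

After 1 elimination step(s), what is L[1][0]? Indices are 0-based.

L[1][0] = 1

[col 0] pivot 3
  R1 -= 1*R0 → (0, -3, 4, 0)  (L[1][0] := 1)
  R2 -= -1*R0 → (0, -9, 11, 4)  (L[2][0] := -1)
  R3 -= 2*R0 → (0, 12, -15, -7)  (L[3][0] := 2)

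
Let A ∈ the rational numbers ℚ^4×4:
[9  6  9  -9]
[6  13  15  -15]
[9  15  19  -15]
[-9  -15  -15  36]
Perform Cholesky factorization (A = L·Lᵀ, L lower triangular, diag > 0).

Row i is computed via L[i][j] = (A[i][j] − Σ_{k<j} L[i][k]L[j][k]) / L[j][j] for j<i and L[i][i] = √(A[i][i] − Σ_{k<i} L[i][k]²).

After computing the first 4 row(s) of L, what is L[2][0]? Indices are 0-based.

Step 1: L[0][0] = √(9) = 3.
  L[1][0] = (6) / L[0][0] = 2.
Step 2: L[1][1] = √(9) = 3.
  L[2][0] = (9) / L[0][0] = 3.
  L[2][1] = (9) / L[1][1] = 3.
Step 3: L[2][2] = √(1) = 1.
  L[3][0] = (-9) / L[0][0] = -3.
  L[3][1] = (-9) / L[1][1] = -3.
  L[3][2] = (3) / L[2][2] = 3.
Step 4: L[3][3] = √(9) = 3.

L[2][0] = 3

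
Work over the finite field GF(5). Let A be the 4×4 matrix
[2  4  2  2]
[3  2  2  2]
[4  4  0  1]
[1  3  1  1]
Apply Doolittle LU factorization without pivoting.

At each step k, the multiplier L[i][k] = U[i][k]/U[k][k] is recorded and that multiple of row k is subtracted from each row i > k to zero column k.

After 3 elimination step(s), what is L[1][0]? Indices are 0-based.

L[1][0] = 4

Step 1: pivot at (0,0) is 2.
  row1 ← row1 − (4)·row0  ⇒  L[1][0]=4, U row1=(0, 1, 4, 4)
  row2 ← row2 − (2)·row0  ⇒  L[2][0]=2, U row2=(0, 1, 1, 2)
  row3 ← row3 − (3)·row0  ⇒  L[3][0]=3, U row3=(0, 1, 0, 0)
Step 2: pivot at (1,1) is 1.
  row2 ← row2 − (1)·row1  ⇒  L[2][1]=1, U row2=(0, 0, 2, 3)
  row3 ← row3 − (1)·row1  ⇒  L[3][1]=1, U row3=(0, 0, 1, 1)
Step 3: pivot at (2,2) is 2.
  row3 ← row3 − (3)·row2  ⇒  L[3][2]=3, U row3=(0, 0, 0, 2)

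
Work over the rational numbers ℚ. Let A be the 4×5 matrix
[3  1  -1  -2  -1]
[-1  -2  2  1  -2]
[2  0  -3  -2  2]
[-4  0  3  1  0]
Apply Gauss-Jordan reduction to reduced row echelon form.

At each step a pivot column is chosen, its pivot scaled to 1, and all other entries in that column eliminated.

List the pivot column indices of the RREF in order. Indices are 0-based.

pivot columns: 0, 1, 2, 3

pivot(0,0)=3: scale R0 → (1, 1/3, -1/3, -2/3, -1/3)
  clear (1,0): R1 −= (-1)R0 → (0, -5/3, 5/3, 1/3, -7/3)
  clear (2,0): R2 −= (2)R0 → (0, -2/3, -7/3, -2/3, 8/3)
  clear (3,0): R3 −= (-4)R0 → (0, 4/3, 5/3, -5/3, -4/3)
pivot(1,1)=-5/3: scale R1 → (0, 1, -1, -1/5, 7/5)
  clear (0,1): R0 −= (1/3)R1 → (1, 0, 0, -3/5, -4/5)
  clear (2,1): R2 −= (-2/3)R1 → (0, 0, -3, -4/5, 18/5)
  clear (3,1): R3 −= (4/3)R1 → (0, 0, 3, -7/5, -16/5)
pivot(2,2)=-3: scale R2 → (0, 0, 1, 4/15, -6/5)
  clear (1,2): R1 −= (-1)R2 → (0, 1, 0, 1/15, 1/5)
  clear (3,2): R3 −= (3)R2 → (0, 0, 0, -11/5, 2/5)
pivot(3,3)=-11/5: scale R3 → (0, 0, 0, 1, -2/11)
  clear (0,3): R0 −= (-3/5)R3 → (1, 0, 0, 0, -10/11)
  clear (1,3): R1 −= (1/15)R3 → (0, 1, 0, 0, 7/33)
  clear (2,3): R2 −= (4/15)R3 → (0, 0, 1, 0, -38/33)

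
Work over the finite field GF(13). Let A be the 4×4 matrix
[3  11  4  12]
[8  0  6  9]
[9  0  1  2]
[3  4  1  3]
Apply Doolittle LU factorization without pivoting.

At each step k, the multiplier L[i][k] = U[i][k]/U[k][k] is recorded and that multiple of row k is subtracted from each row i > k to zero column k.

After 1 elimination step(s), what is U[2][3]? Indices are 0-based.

k=0: U[0][0]=3
  eliminate (1,0): mult=7, new row 1: (0, 1, 4, 3); set L[1][0]=7
  eliminate (2,0): mult=3, new row 2: (0, 6, 2, 5); set L[2][0]=3
  eliminate (3,0): mult=1, new row 3: (0, 6, 10, 4); set L[3][0]=1

U[2][3] = 5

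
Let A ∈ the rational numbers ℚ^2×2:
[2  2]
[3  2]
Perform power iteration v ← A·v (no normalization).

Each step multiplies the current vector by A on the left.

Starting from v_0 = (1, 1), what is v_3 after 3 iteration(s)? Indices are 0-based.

v_0 = (1, 1).
v_1 = A·v_0 = (4, 5).
v_2 = A·v_1 = (18, 22).
v_3 = A·v_2 = (80, 98).

v_3 = (80, 98)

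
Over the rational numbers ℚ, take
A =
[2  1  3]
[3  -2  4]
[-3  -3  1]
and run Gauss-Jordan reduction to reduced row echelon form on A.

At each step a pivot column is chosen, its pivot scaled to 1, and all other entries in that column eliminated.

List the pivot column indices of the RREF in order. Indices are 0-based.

[1] R0 /= 2  ⇒  (1, 1/2, 3/2)
     R1 -= 3·R0  ⇒  (0, -7/2, -1/2)
     R2 -= -3·R0  ⇒  (0, -3/2, 11/2)
[2] R1 /= -7/2  ⇒  (0, 1, 1/7)
     R0 -= 1/2·R1  ⇒  (1, 0, 10/7)
     R2 -= -3/2·R1  ⇒  (0, 0, 40/7)
[3] R2 /= 40/7  ⇒  (0, 0, 1)
     R0 -= 10/7·R2  ⇒  (1, 0, 0)
     R1 -= 1/7·R2  ⇒  (0, 1, 0)

pivot columns: 0, 1, 2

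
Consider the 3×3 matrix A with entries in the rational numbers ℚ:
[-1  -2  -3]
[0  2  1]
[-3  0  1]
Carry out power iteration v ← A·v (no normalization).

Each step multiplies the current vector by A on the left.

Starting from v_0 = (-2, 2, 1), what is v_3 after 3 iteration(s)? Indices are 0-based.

v_3 = (-74, 56, 100)

v_0 = (-2, 2, 1).
v_1 = A·v_0 = (-5, 5, 7).
v_2 = A·v_1 = (-26, 17, 22).
v_3 = A·v_2 = (-74, 56, 100).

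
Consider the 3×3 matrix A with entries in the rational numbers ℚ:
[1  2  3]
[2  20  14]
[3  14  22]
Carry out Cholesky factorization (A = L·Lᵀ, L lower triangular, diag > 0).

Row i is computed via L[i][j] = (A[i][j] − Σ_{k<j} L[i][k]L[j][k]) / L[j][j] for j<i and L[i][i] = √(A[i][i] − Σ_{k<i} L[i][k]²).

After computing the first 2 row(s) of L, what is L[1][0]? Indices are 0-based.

Step 1: L[0][0] = √(1) = 1.
  L[1][0] = (2) / L[0][0] = 2.
Step 2: L[1][1] = √(16) = 4.

L[1][0] = 2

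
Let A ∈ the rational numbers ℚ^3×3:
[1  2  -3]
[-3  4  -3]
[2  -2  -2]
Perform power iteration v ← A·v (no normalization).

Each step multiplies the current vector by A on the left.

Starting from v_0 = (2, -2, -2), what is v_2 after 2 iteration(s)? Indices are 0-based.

v_2 = (-48, -80, 0)

v_0 = (2, -2, -2).
v_1 = A·v_0 = (4, -8, 12).
v_2 = A·v_1 = (-48, -80, 0).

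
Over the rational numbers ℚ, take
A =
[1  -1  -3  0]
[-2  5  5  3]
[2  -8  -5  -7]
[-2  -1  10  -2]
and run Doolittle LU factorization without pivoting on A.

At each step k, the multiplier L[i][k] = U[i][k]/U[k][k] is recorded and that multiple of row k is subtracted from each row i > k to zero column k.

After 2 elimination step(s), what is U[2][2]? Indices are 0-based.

[col 0] pivot 1
  R1 -= -2*R0 → (0, 3, -1, 3)  (L[1][0] := -2)
  R2 -= 2*R0 → (0, -6, 1, -7)  (L[2][0] := 2)
  R3 -= -2*R0 → (0, -3, 4, -2)  (L[3][0] := -2)
[col 1] pivot 3
  R2 -= -2*R1 → (0, 0, -1, -1)  (L[2][1] := -2)
  R3 -= -1*R1 → (0, 0, 3, 1)  (L[3][1] := -1)

U[2][2] = -1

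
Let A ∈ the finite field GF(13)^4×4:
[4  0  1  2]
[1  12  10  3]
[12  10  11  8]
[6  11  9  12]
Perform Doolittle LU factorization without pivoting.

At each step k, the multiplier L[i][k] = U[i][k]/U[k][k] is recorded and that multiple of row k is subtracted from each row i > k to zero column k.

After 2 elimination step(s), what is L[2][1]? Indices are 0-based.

[col 0] pivot 4
  R1 -= 10*R0 → (0, 12, 0, 9)  (L[1][0] := 10)
  R2 -= 3*R0 → (0, 10, 8, 2)  (L[2][0] := 3)
  R3 -= 8*R0 → (0, 11, 1, 9)  (L[3][0] := 8)
[col 1] pivot 12
  R2 -= 3*R1 → (0, 0, 8, 1)  (L[2][1] := 3)
  R3 -= 2*R1 → (0, 0, 1, 4)  (L[3][1] := 2)

L[2][1] = 3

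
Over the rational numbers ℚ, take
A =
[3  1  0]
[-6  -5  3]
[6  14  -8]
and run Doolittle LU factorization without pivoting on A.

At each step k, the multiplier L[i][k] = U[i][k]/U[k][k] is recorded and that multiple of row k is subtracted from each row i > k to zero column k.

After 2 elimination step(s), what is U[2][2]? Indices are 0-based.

U[2][2] = 4

k=0: U[0][0]=3
  eliminate (1,0): mult=-2, new row 1: (0, -3, 3); set L[1][0]=-2
  eliminate (2,0): mult=2, new row 2: (0, 12, -8); set L[2][0]=2
k=1: U[1][1]=-3
  eliminate (2,1): mult=-4, new row 2: (0, 0, 4); set L[2][1]=-4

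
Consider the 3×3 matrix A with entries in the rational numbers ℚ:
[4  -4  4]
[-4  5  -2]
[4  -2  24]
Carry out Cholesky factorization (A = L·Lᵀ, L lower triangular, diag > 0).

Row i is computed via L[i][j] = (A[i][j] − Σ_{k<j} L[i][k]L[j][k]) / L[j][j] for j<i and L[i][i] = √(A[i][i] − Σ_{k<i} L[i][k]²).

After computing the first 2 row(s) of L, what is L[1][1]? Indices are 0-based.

Step 1: L[0][0] = √(4) = 2.
  L[1][0] = (-4) / L[0][0] = -2.
Step 2: L[1][1] = √(1) = 1.

L[1][1] = 1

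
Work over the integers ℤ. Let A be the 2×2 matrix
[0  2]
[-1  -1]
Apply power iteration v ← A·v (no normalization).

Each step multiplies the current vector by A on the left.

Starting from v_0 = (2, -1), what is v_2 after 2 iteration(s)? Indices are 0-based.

v_2 = (-2, 3)

v_0 = (2, -1).
v_1 = A·v_0 = (-2, -1).
v_2 = A·v_1 = (-2, 3).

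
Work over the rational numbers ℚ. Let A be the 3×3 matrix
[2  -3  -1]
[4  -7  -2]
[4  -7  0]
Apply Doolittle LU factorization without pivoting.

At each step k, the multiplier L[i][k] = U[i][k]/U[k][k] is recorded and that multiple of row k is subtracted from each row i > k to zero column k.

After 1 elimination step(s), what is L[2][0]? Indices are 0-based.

L[2][0] = 2

Step 1: pivot at (0,0) is 2.
  row1 ← row1 − (2)·row0  ⇒  L[1][0]=2, U row1=(0, -1, 0)
  row2 ← row2 − (2)·row0  ⇒  L[2][0]=2, U row2=(0, -1, 2)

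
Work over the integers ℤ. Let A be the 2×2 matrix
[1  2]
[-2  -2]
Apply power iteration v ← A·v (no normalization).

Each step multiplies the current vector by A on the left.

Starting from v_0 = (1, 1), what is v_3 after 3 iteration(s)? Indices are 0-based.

v_3 = (-1, 6)

v_0 = (1, 1).
v_1 = A·v_0 = (3, -4).
v_2 = A·v_1 = (-5, 2).
v_3 = A·v_2 = (-1, 6).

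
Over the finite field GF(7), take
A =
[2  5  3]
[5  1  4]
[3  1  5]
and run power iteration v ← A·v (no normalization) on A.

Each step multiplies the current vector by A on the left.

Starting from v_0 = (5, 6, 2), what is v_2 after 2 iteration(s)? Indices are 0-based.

v_0 = (5, 6, 2).
v_1 = A·v_0 = (4, 4, 3).
v_2 = A·v_1 = (2, 1, 3).

v_2 = (2, 1, 3)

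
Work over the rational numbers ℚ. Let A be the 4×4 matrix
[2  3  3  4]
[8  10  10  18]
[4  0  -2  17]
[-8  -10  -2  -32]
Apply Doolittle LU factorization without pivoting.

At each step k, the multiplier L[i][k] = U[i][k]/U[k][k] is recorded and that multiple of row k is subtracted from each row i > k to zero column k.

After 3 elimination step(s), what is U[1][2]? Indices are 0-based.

Step 1: pivot at (0,0) is 2.
  row1 ← row1 − (4)·row0  ⇒  L[1][0]=4, U row1=(0, -2, -2, 2)
  row2 ← row2 − (2)·row0  ⇒  L[2][0]=2, U row2=(0, -6, -8, 9)
  row3 ← row3 − (-4)·row0  ⇒  L[3][0]=-4, U row3=(0, 2, 10, -16)
Step 2: pivot at (1,1) is -2.
  row2 ← row2 − (3)·row1  ⇒  L[2][1]=3, U row2=(0, 0, -2, 3)
  row3 ← row3 − (-1)·row1  ⇒  L[3][1]=-1, U row3=(0, 0, 8, -14)
Step 3: pivot at (2,2) is -2.
  row3 ← row3 − (-4)·row2  ⇒  L[3][2]=-4, U row3=(0, 0, 0, -2)

U[1][2] = -2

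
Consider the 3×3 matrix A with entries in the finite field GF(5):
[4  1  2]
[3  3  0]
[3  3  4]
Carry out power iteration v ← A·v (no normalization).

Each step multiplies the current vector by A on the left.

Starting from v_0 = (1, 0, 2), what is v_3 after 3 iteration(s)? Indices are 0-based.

v_3 = (0, 0, 3)

v_0 = (1, 0, 2).
v_1 = A·v_0 = (3, 3, 1).
v_2 = A·v_1 = (2, 3, 2).
v_3 = A·v_2 = (0, 0, 3).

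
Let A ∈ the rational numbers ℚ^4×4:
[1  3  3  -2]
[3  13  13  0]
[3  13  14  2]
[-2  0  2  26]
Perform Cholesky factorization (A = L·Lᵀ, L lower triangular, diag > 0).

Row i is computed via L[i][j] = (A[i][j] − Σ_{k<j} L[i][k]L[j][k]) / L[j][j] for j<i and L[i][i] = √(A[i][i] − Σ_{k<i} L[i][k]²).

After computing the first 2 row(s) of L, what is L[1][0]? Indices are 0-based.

Step 1: L[0][0] = √(1) = 1.
  L[1][0] = (3) / L[0][0] = 3.
Step 2: L[1][1] = √(4) = 2.

L[1][0] = 3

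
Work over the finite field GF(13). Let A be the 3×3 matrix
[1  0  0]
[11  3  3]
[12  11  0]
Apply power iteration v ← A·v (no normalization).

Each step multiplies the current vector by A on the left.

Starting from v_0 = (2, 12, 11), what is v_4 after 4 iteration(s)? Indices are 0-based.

v_0 = (2, 12, 11).
v_1 = A·v_0 = (2, 0, 0).
v_2 = A·v_1 = (2, 9, 11).
v_3 = A·v_2 = (2, 4, 6).
v_4 = A·v_3 = (2, 0, 3).

v_4 = (2, 0, 3)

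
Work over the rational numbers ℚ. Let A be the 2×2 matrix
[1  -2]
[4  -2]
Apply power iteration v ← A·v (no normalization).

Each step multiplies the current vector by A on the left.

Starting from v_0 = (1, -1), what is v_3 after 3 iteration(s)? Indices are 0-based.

v_0 = (1, -1).
v_1 = A·v_0 = (3, 6).
v_2 = A·v_1 = (-9, 0).
v_3 = A·v_2 = (-9, -36).

v_3 = (-9, -36)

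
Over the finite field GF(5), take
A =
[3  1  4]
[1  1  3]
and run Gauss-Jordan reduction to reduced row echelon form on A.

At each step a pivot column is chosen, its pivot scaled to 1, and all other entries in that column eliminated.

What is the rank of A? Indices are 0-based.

rank = 2

pivot(0,0)=3: scale R0 → (1, 2, 3)
  clear (1,0): R1 −= (1)R0 → (0, 4, 0)
pivot(1,1)=4: scale R1 → (0, 1, 0)
  clear (0,1): R0 −= (2)R1 → (1, 0, 3)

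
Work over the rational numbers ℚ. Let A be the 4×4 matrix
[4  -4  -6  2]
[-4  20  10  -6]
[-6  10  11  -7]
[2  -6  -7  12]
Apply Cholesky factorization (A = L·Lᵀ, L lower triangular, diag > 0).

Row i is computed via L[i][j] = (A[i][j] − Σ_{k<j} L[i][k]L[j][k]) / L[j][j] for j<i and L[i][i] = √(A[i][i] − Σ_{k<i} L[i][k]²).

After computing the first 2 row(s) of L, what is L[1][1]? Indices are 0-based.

Step 1: L[0][0] = √(4) = 2.
  L[1][0] = (-4) / L[0][0] = -2.
Step 2: L[1][1] = √(16) = 4.

L[1][1] = 4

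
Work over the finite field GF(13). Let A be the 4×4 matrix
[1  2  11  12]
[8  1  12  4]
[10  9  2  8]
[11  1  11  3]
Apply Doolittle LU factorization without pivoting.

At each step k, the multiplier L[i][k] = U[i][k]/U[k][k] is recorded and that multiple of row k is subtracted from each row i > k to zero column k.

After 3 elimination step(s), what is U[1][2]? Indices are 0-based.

k=0: U[0][0]=1
  eliminate (1,0): mult=8, new row 1: (0, 11, 2, 12); set L[1][0]=8
  eliminate (2,0): mult=10, new row 2: (0, 2, 9, 5); set L[2][0]=10
  eliminate (3,0): mult=11, new row 3: (0, 5, 7, 1); set L[3][0]=11
k=1: U[1][1]=11
  eliminate (2,1): mult=12, new row 2: (0, 0, 11, 4); set L[2][1]=12
  eliminate (3,1): mult=4, new row 3: (0, 0, 12, 5); set L[3][1]=4
k=2: U[2][2]=11
  eliminate (3,2): mult=7, new row 3: (0, 0, 0, 3); set L[3][2]=7

U[1][2] = 2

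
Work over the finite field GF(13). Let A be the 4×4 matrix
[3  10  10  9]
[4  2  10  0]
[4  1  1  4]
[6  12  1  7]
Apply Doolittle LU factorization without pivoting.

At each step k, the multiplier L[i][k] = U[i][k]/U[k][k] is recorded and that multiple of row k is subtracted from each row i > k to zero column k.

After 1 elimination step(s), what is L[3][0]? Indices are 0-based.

L[3][0] = 2

k=0: U[0][0]=3
  eliminate (1,0): mult=10, new row 1: (0, 6, 1, 1); set L[1][0]=10
  eliminate (2,0): mult=10, new row 2: (0, 5, 5, 5); set L[2][0]=10
  eliminate (3,0): mult=2, new row 3: (0, 5, 7, 2); set L[3][0]=2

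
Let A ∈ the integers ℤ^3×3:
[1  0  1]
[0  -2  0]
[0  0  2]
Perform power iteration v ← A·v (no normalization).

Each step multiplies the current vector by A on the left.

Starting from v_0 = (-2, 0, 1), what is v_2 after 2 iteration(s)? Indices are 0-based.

v_0 = (-2, 0, 1).
v_1 = A·v_0 = (-1, 0, 2).
v_2 = A·v_1 = (1, 0, 4).

v_2 = (1, 0, 4)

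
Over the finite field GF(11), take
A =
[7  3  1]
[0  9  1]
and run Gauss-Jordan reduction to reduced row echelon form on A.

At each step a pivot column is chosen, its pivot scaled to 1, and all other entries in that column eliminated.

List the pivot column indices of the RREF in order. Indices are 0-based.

step 1: normalize row 0 (÷7) = (1, 2, 8)
step 2: normalize row 1 (÷9) = (0, 1, 5)
  row 0: subtract 2×row1 = (1, 0, 9)

pivot columns: 0, 1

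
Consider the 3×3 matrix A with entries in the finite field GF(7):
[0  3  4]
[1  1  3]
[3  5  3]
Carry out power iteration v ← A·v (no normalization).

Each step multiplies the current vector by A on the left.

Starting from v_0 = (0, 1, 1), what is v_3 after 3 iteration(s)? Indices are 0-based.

v_0 = (0, 1, 1).
v_1 = A·v_0 = (0, 4, 1).
v_2 = A·v_1 = (2, 0, 2).
v_3 = A·v_2 = (1, 1, 5).

v_3 = (1, 1, 5)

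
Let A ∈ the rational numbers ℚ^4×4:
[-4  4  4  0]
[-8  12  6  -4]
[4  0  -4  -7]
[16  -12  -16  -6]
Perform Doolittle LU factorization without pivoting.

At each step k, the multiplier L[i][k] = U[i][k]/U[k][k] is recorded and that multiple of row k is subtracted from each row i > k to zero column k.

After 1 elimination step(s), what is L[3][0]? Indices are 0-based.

k=0: U[0][0]=-4
  eliminate (1,0): mult=2, new row 1: (0, 4, -2, -4); set L[1][0]=2
  eliminate (2,0): mult=-1, new row 2: (0, 4, 0, -7); set L[2][0]=-1
  eliminate (3,0): mult=-4, new row 3: (0, 4, 0, -6); set L[3][0]=-4

L[3][0] = -4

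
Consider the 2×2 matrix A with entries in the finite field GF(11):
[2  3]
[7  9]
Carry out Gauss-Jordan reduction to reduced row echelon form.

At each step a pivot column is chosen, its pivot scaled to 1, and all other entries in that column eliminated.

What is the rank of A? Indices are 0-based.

rank = 2

step 1: normalize row 0 (÷2) = (1, 7)
  row 1: subtract 7×row0 = (0, 4)
step 2: normalize row 1 (÷4) = (0, 1)
  row 0: subtract 7×row1 = (1, 0)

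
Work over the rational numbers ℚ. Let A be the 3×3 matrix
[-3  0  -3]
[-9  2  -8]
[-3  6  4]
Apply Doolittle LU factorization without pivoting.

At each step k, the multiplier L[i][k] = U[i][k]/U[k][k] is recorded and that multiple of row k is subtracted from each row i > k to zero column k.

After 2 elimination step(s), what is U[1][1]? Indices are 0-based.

[col 0] pivot -3
  R1 -= 3*R0 → (0, 2, 1)  (L[1][0] := 3)
  R2 -= 1*R0 → (0, 6, 7)  (L[2][0] := 1)
[col 1] pivot 2
  R2 -= 3*R1 → (0, 0, 4)  (L[2][1] := 3)

U[1][1] = 2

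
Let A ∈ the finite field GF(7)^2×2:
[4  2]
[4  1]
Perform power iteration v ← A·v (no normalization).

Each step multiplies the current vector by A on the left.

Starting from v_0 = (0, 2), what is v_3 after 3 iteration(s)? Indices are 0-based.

v_0 = (0, 2).
v_1 = A·v_0 = (4, 2).
v_2 = A·v_1 = (6, 4).
v_3 = A·v_2 = (4, 0).

v_3 = (4, 0)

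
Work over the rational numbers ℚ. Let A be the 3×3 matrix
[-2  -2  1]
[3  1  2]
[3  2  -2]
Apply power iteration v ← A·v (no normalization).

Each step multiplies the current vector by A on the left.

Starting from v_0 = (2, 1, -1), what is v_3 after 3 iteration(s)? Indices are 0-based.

v_0 = (2, 1, -1).
v_1 = A·v_0 = (-7, 5, 10).
v_2 = A·v_1 = (14, 4, -31).
v_3 = A·v_2 = (-67, -16, 112).

v_3 = (-67, -16, 112)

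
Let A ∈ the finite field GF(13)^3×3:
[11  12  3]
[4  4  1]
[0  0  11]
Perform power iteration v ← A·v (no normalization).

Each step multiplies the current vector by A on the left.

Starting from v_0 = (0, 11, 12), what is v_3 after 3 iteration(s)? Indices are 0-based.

v_0 = (0, 11, 12).
v_1 = A·v_0 = (12, 4, 2).
v_2 = A·v_1 = (4, 1, 9).
v_3 = A·v_2 = (5, 3, 8).

v_3 = (5, 3, 8)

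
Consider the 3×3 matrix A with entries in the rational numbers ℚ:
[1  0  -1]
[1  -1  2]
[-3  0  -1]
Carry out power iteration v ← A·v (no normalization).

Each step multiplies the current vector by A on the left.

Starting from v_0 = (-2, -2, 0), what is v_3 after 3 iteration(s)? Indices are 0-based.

v_3 = (-8, -18, 24)

v_0 = (-2, -2, 0).
v_1 = A·v_0 = (-2, 0, 6).
v_2 = A·v_1 = (-8, 10, 0).
v_3 = A·v_2 = (-8, -18, 24).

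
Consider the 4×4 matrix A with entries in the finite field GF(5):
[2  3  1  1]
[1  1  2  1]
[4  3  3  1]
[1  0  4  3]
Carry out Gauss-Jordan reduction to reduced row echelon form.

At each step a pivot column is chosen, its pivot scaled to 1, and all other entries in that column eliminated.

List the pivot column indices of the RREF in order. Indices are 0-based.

pivot columns: 0, 1, 2, 3

pivot(0,0)=2: scale R0 → (1, 4, 3, 3)
  clear (1,0): R1 −= (1)R0 → (0, 2, 4, 3)
  clear (2,0): R2 −= (4)R0 → (0, 2, 1, 4)
  clear (3,0): R3 −= (1)R0 → (0, 1, 1, 0)
pivot(1,1)=2: scale R1 → (0, 1, 2, 4)
  clear (0,1): R0 −= (4)R1 → (1, 0, 0, 2)
  clear (2,1): R2 −= (2)R1 → (0, 0, 2, 1)
  clear (3,1): R3 −= (1)R1 → (0, 0, 4, 1)
pivot(2,2)=2: scale R2 → (0, 0, 1, 3)
  clear (1,2): R1 −= (2)R2 → (0, 1, 0, 3)
  clear (3,2): R3 −= (4)R2 → (0, 0, 0, 4)
pivot(3,3)=4: scale R3 → (0, 0, 0, 1)
  clear (0,3): R0 −= (2)R3 → (1, 0, 0, 0)
  clear (1,3): R1 −= (3)R3 → (0, 1, 0, 0)
  clear (2,3): R2 −= (3)R3 → (0, 0, 1, 0)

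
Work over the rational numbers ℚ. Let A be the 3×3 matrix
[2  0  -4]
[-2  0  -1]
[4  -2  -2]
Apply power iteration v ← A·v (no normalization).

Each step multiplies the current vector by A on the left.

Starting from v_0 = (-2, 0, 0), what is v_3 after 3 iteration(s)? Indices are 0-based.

v_3 = (80, -40, 80)

v_0 = (-2, 0, 0).
v_1 = A·v_0 = (-4, 4, -8).
v_2 = A·v_1 = (24, 16, -8).
v_3 = A·v_2 = (80, -40, 80).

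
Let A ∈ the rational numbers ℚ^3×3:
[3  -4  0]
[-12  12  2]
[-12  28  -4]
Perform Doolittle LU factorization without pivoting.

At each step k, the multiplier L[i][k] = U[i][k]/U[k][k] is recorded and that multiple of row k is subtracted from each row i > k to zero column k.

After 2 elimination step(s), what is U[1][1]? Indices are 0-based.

Step 1: pivot at (0,0) is 3.
  row1 ← row1 − (-4)·row0  ⇒  L[1][0]=-4, U row1=(0, -4, 2)
  row2 ← row2 − (-4)·row0  ⇒  L[2][0]=-4, U row2=(0, 12, -4)
Step 2: pivot at (1,1) is -4.
  row2 ← row2 − (-3)·row1  ⇒  L[2][1]=-3, U row2=(0, 0, 2)

U[1][1] = -4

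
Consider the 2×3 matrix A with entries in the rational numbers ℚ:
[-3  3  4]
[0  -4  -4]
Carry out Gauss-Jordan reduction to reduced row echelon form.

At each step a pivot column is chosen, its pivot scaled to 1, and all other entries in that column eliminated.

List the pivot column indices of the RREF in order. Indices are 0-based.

pivot columns: 0, 1

[1] R0 /= -3  ⇒  (1, -1, -4/3)
[2] R1 /= -4  ⇒  (0, 1, 1)
     R0 -= -1·R1  ⇒  (1, 0, -1/3)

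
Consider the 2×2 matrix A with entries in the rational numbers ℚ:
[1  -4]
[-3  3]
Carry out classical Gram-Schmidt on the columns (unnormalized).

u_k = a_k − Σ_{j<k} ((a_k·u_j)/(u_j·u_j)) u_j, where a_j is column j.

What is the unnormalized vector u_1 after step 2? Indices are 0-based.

u_1 = (-27/10, -9/10)

Step 1: u_0 = a_0 = (1, -3).
Step 2: u_1 = a_1 − (-13/10)·u_0 = (-27/10, -9/10).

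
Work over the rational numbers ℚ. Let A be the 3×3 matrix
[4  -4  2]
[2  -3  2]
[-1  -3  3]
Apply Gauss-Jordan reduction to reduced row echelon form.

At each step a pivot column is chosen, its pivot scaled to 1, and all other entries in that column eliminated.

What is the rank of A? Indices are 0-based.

rank = 3

step 1: normalize row 0 (÷4) = (1, -1, 1/2)
  row 1: subtract 2×row0 = (0, -1, 1)
  row 2: subtract -1×row0 = (0, -4, 7/2)
step 2: normalize row 1 (÷-1) = (0, 1, -1)
  row 0: subtract -1×row1 = (1, 0, -1/2)
  row 2: subtract -4×row1 = (0, 0, -1/2)
step 3: normalize row 2 (÷-1/2) = (0, 0, 1)
  row 0: subtract -1/2×row2 = (1, 0, 0)
  row 1: subtract -1×row2 = (0, 1, 0)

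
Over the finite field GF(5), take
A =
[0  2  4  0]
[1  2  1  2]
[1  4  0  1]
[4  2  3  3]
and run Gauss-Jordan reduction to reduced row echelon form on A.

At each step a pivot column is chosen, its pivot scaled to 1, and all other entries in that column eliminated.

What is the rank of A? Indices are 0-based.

[1] R0 <-> R1
[1] R0 /= 1  ⇒  (1, 2, 1, 2)
     R2 -= 1·R0  ⇒  (0, 2, 4, 4)
     R3 -= 4·R0  ⇒  (0, 4, 4, 0)
[2] R1 /= 2  ⇒  (0, 1, 2, 0)
     R0 -= 2·R1  ⇒  (1, 0, 2, 2)
     R2 -= 2·R1  ⇒  (0, 0, 0, 4)
     R3 -= 4·R1  ⇒  (0, 0, 1, 0)
[3] R2 <-> R3
[3] R2 /= 1  ⇒  (0, 0, 1, 0)
     R0 -= 2·R2  ⇒  (1, 0, 0, 2)
     R1 -= 2·R2  ⇒  (0, 1, 0, 0)
[4] R3 /= 4  ⇒  (0, 0, 0, 1)
     R0 -= 2·R3  ⇒  (1, 0, 0, 0)

rank = 4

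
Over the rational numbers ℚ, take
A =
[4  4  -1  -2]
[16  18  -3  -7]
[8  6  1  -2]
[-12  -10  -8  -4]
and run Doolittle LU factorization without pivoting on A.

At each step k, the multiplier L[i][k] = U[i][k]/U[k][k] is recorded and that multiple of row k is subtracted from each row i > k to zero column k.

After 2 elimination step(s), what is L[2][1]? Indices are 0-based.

L[2][1] = -1

k=0: U[0][0]=4
  eliminate (1,0): mult=4, new row 1: (0, 2, 1, 1); set L[1][0]=4
  eliminate (2,0): mult=2, new row 2: (0, -2, 3, 2); set L[2][0]=2
  eliminate (3,0): mult=-3, new row 3: (0, 2, -11, -10); set L[3][0]=-3
k=1: U[1][1]=2
  eliminate (2,1): mult=-1, new row 2: (0, 0, 4, 3); set L[2][1]=-1
  eliminate (3,1): mult=1, new row 3: (0, 0, -12, -11); set L[3][1]=1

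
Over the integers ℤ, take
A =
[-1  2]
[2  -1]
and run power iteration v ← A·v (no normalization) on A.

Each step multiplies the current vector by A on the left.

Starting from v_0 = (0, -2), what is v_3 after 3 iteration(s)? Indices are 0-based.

v_0 = (0, -2).
v_1 = A·v_0 = (-4, 2).
v_2 = A·v_1 = (8, -10).
v_3 = A·v_2 = (-28, 26).

v_3 = (-28, 26)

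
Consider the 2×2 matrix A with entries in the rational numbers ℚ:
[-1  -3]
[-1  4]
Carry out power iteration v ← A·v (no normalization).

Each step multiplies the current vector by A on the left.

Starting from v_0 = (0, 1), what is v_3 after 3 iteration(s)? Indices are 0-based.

v_3 = (-48, 85)

v_0 = (0, 1).
v_1 = A·v_0 = (-3, 4).
v_2 = A·v_1 = (-9, 19).
v_3 = A·v_2 = (-48, 85).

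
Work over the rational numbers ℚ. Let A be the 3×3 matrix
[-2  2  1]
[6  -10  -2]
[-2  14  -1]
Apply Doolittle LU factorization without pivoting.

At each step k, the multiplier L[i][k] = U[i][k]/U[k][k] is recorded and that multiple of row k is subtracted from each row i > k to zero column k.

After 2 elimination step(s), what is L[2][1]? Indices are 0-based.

L[2][1] = -3

k=0: U[0][0]=-2
  eliminate (1,0): mult=-3, new row 1: (0, -4, 1); set L[1][0]=-3
  eliminate (2,0): mult=1, new row 2: (0, 12, -2); set L[2][0]=1
k=1: U[1][1]=-4
  eliminate (2,1): mult=-3, new row 2: (0, 0, 1); set L[2][1]=-3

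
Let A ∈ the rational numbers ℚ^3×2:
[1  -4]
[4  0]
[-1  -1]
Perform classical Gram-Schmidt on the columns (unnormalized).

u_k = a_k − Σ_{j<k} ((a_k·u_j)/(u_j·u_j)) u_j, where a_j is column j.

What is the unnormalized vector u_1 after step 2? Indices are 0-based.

Step 1: u_0 = a_0 = (1, 4, -1).
Step 2: u_1 = a_1 − (-1/6)·u_0 = (-23/6, 2/3, -7/6).

u_1 = (-23/6, 2/3, -7/6)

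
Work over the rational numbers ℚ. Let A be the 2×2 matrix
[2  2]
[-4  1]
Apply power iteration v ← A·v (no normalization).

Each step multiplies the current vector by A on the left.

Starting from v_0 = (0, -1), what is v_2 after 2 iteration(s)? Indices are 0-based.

v_2 = (-6, 7)

v_0 = (0, -1).
v_1 = A·v_0 = (-2, -1).
v_2 = A·v_1 = (-6, 7).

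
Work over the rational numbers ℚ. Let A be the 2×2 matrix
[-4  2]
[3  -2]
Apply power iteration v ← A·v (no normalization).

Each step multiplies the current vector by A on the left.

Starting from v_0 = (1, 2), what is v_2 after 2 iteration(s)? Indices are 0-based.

v_2 = (-2, 2)

v_0 = (1, 2).
v_1 = A·v_0 = (0, -1).
v_2 = A·v_1 = (-2, 2).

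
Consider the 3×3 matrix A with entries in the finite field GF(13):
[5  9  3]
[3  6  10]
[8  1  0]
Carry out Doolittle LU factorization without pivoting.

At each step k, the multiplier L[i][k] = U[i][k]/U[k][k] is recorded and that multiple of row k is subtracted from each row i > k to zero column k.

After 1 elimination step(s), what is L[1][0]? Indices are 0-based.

L[1][0] = 11

k=0: U[0][0]=5
  eliminate (1,0): mult=11, new row 1: (0, 11, 3); set L[1][0]=11
  eliminate (2,0): mult=12, new row 2: (0, 10, 3); set L[2][0]=12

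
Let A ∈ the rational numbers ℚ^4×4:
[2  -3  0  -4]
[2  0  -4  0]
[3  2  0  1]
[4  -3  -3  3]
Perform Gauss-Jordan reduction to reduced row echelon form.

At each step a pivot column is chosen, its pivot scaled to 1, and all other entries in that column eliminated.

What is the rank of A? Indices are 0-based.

step 1: normalize row 0 (÷2) = (1, -3/2, 0, -2)
  row 1: subtract 2×row0 = (0, 3, -4, 4)
  row 2: subtract 3×row0 = (0, 13/2, 0, 7)
  row 3: subtract 4×row0 = (0, 3, -3, 11)
step 2: normalize row 1 (÷3) = (0, 1, -4/3, 4/3)
  row 0: subtract -3/2×row1 = (1, 0, -2, 0)
  row 2: subtract 13/2×row1 = (0, 0, 26/3, -5/3)
  row 3: subtract 3×row1 = (0, 0, 1, 7)
step 3: normalize row 2 (÷26/3) = (0, 0, 1, -5/26)
  row 0: subtract -2×row2 = (1, 0, 0, -5/13)
  row 1: subtract -4/3×row2 = (0, 1, 0, 14/13)
  row 3: subtract 1×row2 = (0, 0, 0, 187/26)
step 4: normalize row 3 (÷187/26) = (0, 0, 0, 1)
  row 0: subtract -5/13×row3 = (1, 0, 0, 0)
  row 1: subtract 14/13×row3 = (0, 1, 0, 0)
  row 2: subtract -5/26×row3 = (0, 0, 1, 0)

rank = 4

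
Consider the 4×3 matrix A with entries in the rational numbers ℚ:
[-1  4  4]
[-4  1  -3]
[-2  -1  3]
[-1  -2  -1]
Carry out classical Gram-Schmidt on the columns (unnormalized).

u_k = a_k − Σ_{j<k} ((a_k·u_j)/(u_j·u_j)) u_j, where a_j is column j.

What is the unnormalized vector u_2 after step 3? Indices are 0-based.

Step 1: u_0 = a_0 = (-1, -4, -2, -1).
Step 2: u_1 = a_1 − (-2/11)·u_0 = (42/11, 3/11, -15/11, -24/11).
Step 3: u_2 = a_2 − (3/22)·u_0 − (23/39)·u_1 = (49/26, -34/13, 53/13, 11/26).

u_2 = (49/26, -34/13, 53/13, 11/26)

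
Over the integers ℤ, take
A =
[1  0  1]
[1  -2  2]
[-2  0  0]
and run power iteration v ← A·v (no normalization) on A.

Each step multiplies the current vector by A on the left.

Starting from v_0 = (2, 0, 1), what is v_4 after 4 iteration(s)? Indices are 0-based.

v_0 = (2, 0, 1).
v_1 = A·v_0 = (3, 4, -4).
v_2 = A·v_1 = (-1, -13, -6).
v_3 = A·v_2 = (-7, 13, 2).
v_4 = A·v_3 = (-5, -29, 14).

v_4 = (-5, -29, 14)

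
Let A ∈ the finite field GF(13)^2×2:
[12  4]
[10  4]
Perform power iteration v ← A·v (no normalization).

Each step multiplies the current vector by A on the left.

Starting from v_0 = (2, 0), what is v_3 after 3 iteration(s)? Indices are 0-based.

v_3 = (2, 7)

v_0 = (2, 0).
v_1 = A·v_0 = (11, 7).
v_2 = A·v_1 = (4, 8).
v_3 = A·v_2 = (2, 7).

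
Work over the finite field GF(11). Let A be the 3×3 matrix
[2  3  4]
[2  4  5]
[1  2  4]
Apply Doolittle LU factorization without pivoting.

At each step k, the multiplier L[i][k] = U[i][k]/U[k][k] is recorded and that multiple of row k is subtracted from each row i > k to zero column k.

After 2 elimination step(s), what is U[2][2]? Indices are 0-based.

U[2][2] = 7

Step 1: pivot at (0,0) is 2.
  row1 ← row1 − (1)·row0  ⇒  L[1][0]=1, U row1=(0, 1, 1)
  row2 ← row2 − (6)·row0  ⇒  L[2][0]=6, U row2=(0, 6, 2)
Step 2: pivot at (1,1) is 1.
  row2 ← row2 − (6)·row1  ⇒  L[2][1]=6, U row2=(0, 0, 7)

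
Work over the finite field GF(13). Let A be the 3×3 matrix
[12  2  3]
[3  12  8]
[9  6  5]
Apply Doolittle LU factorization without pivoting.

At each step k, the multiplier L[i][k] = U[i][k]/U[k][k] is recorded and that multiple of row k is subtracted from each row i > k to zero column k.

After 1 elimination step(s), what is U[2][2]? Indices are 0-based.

[col 0] pivot 12
  R1 -= 10*R0 → (0, 5, 4)  (L[1][0] := 10)
  R2 -= 4*R0 → (0, 11, 6)  (L[2][0] := 4)

U[2][2] = 6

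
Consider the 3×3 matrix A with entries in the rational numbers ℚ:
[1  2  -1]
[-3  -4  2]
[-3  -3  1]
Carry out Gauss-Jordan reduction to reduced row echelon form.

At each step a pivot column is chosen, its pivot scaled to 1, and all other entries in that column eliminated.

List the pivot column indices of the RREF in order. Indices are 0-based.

pivot columns: 0, 1, 2

step 1: normalize row 0 (÷1) = (1, 2, -1)
  row 1: subtract -3×row0 = (0, 2, -1)
  row 2: subtract -3×row0 = (0, 3, -2)
step 2: normalize row 1 (÷2) = (0, 1, -1/2)
  row 0: subtract 2×row1 = (1, 0, 0)
  row 2: subtract 3×row1 = (0, 0, -1/2)
step 3: normalize row 2 (÷-1/2) = (0, 0, 1)
  row 1: subtract -1/2×row2 = (0, 1, 0)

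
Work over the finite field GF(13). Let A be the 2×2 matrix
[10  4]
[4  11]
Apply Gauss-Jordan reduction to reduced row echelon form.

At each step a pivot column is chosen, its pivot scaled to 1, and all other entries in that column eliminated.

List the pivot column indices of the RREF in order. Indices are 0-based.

pivot columns: 0, 1

step 1: normalize row 0 (÷10) = (1, 3)
  row 1: subtract 4×row0 = (0, 12)
step 2: normalize row 1 (÷12) = (0, 1)
  row 0: subtract 3×row1 = (1, 0)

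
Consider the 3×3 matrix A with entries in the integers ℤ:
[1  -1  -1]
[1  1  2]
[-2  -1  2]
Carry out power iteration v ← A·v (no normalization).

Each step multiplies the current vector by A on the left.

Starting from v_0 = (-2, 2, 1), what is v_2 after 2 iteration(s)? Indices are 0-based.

v_0 = (-2, 2, 1).
v_1 = A·v_0 = (-5, 2, 4).
v_2 = A·v_1 = (-11, 5, 16).

v_2 = (-11, 5, 16)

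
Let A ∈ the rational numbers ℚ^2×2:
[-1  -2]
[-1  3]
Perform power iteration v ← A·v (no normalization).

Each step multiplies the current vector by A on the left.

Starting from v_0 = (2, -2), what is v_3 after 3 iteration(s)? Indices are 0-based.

v_3 = (38, -92)

v_0 = (2, -2).
v_1 = A·v_0 = (2, -8).
v_2 = A·v_1 = (14, -26).
v_3 = A·v_2 = (38, -92).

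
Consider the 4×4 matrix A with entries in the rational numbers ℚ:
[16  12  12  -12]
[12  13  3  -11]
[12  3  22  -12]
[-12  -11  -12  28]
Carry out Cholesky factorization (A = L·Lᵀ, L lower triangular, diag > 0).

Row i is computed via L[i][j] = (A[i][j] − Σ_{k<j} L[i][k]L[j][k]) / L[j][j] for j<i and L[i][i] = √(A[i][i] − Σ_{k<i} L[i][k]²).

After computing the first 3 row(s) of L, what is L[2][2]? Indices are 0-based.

Step 1: L[0][0] = √(16) = 4.
  L[1][0] = (12) / L[0][0] = 3.
Step 2: L[1][1] = √(4) = 2.
  L[2][0] = (12) / L[0][0] = 3.
  L[2][1] = (-6) / L[1][1] = -3.
Step 3: L[2][2] = √(4) = 2.

L[2][2] = 2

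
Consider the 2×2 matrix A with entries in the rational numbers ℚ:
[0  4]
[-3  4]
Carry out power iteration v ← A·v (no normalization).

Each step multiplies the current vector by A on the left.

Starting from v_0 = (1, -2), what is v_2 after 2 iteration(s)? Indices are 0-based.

v_0 = (1, -2).
v_1 = A·v_0 = (-8, -11).
v_2 = A·v_1 = (-44, -20).

v_2 = (-44, -20)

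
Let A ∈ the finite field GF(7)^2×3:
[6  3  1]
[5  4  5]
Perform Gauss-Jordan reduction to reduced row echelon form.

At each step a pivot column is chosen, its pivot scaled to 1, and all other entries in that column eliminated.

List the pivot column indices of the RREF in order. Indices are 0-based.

pivot(0,0)=6: scale R0 → (1, 4, 6)
  clear (1,0): R1 −= (5)R0 → (0, 5, 3)
pivot(1,1)=5: scale R1 → (0, 1, 2)
  clear (0,1): R0 −= (4)R1 → (1, 0, 5)

pivot columns: 0, 1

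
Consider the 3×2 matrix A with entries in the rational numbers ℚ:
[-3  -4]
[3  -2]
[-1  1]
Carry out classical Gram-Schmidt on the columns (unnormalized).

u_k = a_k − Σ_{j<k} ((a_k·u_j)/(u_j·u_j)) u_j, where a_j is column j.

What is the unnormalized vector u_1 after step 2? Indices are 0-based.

u_1 = (-61/19, -53/19, 24/19)

Step 1: u_0 = a_0 = (-3, 3, -1).
Step 2: u_1 = a_1 − (5/19)·u_0 = (-61/19, -53/19, 24/19).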